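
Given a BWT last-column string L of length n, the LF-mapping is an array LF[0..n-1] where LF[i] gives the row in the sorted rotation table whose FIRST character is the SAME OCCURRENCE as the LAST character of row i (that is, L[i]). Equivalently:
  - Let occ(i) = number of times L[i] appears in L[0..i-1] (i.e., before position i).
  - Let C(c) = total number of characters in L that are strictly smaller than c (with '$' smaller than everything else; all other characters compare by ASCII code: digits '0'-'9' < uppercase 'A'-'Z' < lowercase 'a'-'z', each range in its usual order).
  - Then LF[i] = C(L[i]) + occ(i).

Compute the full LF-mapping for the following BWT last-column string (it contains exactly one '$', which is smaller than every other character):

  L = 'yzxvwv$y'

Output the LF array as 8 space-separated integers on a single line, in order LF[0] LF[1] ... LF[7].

Answer: 5 7 4 1 3 2 0 6

Derivation:
Char counts: '$':1, 'v':2, 'w':1, 'x':1, 'y':2, 'z':1
C (first-col start): C('$')=0, C('v')=1, C('w')=3, C('x')=4, C('y')=5, C('z')=7
L[0]='y': occ=0, LF[0]=C('y')+0=5+0=5
L[1]='z': occ=0, LF[1]=C('z')+0=7+0=7
L[2]='x': occ=0, LF[2]=C('x')+0=4+0=4
L[3]='v': occ=0, LF[3]=C('v')+0=1+0=1
L[4]='w': occ=0, LF[4]=C('w')+0=3+0=3
L[5]='v': occ=1, LF[5]=C('v')+1=1+1=2
L[6]='$': occ=0, LF[6]=C('$')+0=0+0=0
L[7]='y': occ=1, LF[7]=C('y')+1=5+1=6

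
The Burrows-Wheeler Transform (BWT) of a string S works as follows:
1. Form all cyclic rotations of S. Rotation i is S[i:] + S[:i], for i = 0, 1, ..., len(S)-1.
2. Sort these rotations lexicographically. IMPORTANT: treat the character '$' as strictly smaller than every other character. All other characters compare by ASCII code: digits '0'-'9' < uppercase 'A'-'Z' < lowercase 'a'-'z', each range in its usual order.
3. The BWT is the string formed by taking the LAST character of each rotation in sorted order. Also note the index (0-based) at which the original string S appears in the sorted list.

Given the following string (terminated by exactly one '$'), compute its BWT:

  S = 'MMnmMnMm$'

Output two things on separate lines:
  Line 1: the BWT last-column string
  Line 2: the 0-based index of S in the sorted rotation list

Answer: m$nmMMnMM
1

Derivation:
All 9 rotations (rotation i = S[i:]+S[:i]):
  rot[0] = MMnmMnMm$
  rot[1] = MnmMnMm$M
  rot[2] = nmMnMm$MM
  rot[3] = mMnMm$MMn
  rot[4] = MnMm$MMnm
  rot[5] = nMm$MMnmM
  rot[6] = Mm$MMnmMn
  rot[7] = m$MMnmMnM
  rot[8] = $MMnmMnMm
Sorted (with $ < everything):
  sorted[0] = $MMnmMnMm  (last char: 'm')
  sorted[1] = MMnmMnMm$  (last char: '$')
  sorted[2] = Mm$MMnmMn  (last char: 'n')
  sorted[3] = MnMm$MMnm  (last char: 'm')
  sorted[4] = MnmMnMm$M  (last char: 'M')
  sorted[5] = m$MMnmMnM  (last char: 'M')
  sorted[6] = mMnMm$MMn  (last char: 'n')
  sorted[7] = nMm$MMnmM  (last char: 'M')
  sorted[8] = nmMnMm$MM  (last char: 'M')
Last column: m$nmMMnMM
Original string S is at sorted index 1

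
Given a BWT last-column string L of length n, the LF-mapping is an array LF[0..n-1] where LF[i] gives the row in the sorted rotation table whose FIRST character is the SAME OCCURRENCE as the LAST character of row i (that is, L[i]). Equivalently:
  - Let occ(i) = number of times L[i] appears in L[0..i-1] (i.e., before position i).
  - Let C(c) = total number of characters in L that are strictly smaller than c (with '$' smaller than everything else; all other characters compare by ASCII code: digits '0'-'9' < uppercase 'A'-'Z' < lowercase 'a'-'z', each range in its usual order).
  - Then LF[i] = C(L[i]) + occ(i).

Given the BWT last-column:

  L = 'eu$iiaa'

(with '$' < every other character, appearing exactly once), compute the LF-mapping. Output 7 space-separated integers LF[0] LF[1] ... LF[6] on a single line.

Answer: 3 6 0 4 5 1 2

Derivation:
Char counts: '$':1, 'a':2, 'e':1, 'i':2, 'u':1
C (first-col start): C('$')=0, C('a')=1, C('e')=3, C('i')=4, C('u')=6
L[0]='e': occ=0, LF[0]=C('e')+0=3+0=3
L[1]='u': occ=0, LF[1]=C('u')+0=6+0=6
L[2]='$': occ=0, LF[2]=C('$')+0=0+0=0
L[3]='i': occ=0, LF[3]=C('i')+0=4+0=4
L[4]='i': occ=1, LF[4]=C('i')+1=4+1=5
L[5]='a': occ=0, LF[5]=C('a')+0=1+0=1
L[6]='a': occ=1, LF[6]=C('a')+1=1+1=2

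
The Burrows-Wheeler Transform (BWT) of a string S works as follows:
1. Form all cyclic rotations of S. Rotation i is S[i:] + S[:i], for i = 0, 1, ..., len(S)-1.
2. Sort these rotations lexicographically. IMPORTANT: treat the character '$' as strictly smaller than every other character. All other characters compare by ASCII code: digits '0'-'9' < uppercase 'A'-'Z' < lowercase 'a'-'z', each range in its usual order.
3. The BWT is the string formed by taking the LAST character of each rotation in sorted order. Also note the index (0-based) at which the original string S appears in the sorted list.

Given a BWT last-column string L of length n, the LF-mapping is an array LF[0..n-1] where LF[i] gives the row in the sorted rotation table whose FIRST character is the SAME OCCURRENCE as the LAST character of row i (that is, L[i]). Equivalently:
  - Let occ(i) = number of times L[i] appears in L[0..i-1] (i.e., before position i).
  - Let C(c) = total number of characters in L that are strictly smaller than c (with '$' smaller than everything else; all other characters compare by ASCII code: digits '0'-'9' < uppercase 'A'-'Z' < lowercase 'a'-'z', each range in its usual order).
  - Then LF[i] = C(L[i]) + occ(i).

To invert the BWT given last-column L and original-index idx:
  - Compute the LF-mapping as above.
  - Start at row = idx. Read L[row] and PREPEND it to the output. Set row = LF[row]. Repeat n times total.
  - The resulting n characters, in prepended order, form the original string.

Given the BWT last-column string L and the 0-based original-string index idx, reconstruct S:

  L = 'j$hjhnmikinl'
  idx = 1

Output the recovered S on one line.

LF mapping: 5 0 1 6 2 10 9 3 7 4 11 8
Walk LF starting at row 1, prepending L[row]:
  step 1: row=1, L[1]='$', prepend. Next row=LF[1]=0
  step 2: row=0, L[0]='j', prepend. Next row=LF[0]=5
  step 3: row=5, L[5]='n', prepend. Next row=LF[5]=10
  step 4: row=10, L[10]='n', prepend. Next row=LF[10]=11
  step 5: row=11, L[11]='l', prepend. Next row=LF[11]=8
  step 6: row=8, L[8]='k', prepend. Next row=LF[8]=7
  step 7: row=7, L[7]='i', prepend. Next row=LF[7]=3
  step 8: row=3, L[3]='j', prepend. Next row=LF[3]=6
  step 9: row=6, L[6]='m', prepend. Next row=LF[6]=9
  step 10: row=9, L[9]='i', prepend. Next row=LF[9]=4
  step 11: row=4, L[4]='h', prepend. Next row=LF[4]=2
  step 12: row=2, L[2]='h', prepend. Next row=LF[2]=1
Reversed output: hhimjiklnnj$

Answer: hhimjiklnnj$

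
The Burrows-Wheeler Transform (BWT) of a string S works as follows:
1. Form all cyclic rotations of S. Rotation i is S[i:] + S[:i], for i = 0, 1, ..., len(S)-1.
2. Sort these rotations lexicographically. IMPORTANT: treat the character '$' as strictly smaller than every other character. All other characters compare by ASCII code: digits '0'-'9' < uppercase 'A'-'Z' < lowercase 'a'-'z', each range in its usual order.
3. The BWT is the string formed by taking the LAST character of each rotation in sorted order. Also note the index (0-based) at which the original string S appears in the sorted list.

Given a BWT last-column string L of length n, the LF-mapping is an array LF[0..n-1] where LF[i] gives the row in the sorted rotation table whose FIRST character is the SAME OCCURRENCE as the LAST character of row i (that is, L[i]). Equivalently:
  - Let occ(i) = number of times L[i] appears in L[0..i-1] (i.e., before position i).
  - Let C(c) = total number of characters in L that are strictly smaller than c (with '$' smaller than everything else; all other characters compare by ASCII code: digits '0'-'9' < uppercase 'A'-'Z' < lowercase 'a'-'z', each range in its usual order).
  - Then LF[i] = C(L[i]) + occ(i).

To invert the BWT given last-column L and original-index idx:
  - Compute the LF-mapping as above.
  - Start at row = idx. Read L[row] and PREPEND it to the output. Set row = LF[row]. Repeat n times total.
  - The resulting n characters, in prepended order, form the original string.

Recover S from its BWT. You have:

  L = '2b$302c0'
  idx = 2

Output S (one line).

LF mapping: 3 6 0 5 1 4 7 2
Walk LF starting at row 2, prepending L[row]:
  step 1: row=2, L[2]='$', prepend. Next row=LF[2]=0
  step 2: row=0, L[0]='2', prepend. Next row=LF[0]=3
  step 3: row=3, L[3]='3', prepend. Next row=LF[3]=5
  step 4: row=5, L[5]='2', prepend. Next row=LF[5]=4
  step 5: row=4, L[4]='0', prepend. Next row=LF[4]=1
  step 6: row=1, L[1]='b', prepend. Next row=LF[1]=6
  step 7: row=6, L[6]='c', prepend. Next row=LF[6]=7
  step 8: row=7, L[7]='0', prepend. Next row=LF[7]=2
Reversed output: 0cb0232$

Answer: 0cb0232$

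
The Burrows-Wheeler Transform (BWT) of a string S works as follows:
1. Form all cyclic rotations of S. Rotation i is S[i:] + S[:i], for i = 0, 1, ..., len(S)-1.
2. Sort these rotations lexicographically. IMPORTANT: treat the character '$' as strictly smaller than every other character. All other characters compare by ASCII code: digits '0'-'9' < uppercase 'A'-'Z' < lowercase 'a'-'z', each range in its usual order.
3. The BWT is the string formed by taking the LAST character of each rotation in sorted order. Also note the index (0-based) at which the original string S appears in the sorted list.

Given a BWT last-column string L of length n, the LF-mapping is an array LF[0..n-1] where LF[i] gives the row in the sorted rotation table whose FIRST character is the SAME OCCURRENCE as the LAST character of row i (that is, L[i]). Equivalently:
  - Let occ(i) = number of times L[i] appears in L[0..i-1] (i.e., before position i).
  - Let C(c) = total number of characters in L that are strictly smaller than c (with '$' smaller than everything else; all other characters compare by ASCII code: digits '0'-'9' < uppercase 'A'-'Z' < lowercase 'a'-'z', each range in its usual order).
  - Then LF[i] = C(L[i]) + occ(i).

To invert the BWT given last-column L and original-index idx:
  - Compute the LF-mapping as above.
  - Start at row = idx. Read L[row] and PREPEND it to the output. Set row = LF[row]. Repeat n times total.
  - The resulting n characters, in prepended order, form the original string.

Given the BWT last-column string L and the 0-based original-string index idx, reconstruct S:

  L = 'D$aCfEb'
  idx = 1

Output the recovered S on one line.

Answer: CEbfaD$

Derivation:
LF mapping: 2 0 4 1 6 3 5
Walk LF starting at row 1, prepending L[row]:
  step 1: row=1, L[1]='$', prepend. Next row=LF[1]=0
  step 2: row=0, L[0]='D', prepend. Next row=LF[0]=2
  step 3: row=2, L[2]='a', prepend. Next row=LF[2]=4
  step 4: row=4, L[4]='f', prepend. Next row=LF[4]=6
  step 5: row=6, L[6]='b', prepend. Next row=LF[6]=5
  step 6: row=5, L[5]='E', prepend. Next row=LF[5]=3
  step 7: row=3, L[3]='C', prepend. Next row=LF[3]=1
Reversed output: CEbfaD$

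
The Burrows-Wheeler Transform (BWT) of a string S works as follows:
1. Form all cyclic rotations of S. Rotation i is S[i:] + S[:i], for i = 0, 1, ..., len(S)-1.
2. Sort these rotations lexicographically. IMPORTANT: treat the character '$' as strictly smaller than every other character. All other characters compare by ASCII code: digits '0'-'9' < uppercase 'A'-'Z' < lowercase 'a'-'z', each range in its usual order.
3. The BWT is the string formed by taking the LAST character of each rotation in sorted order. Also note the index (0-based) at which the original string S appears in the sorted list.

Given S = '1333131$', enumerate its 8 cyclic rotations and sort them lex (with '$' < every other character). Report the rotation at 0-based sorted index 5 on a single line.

Answer: 3131$133

Derivation:
All 8 rotations (rotation i = S[i:]+S[:i]):
  rot[0] = 1333131$
  rot[1] = 333131$1
  rot[2] = 33131$13
  rot[3] = 3131$133
  rot[4] = 131$1333
  rot[5] = 31$13331
  rot[6] = 1$133313
  rot[7] = $1333131
Sorted (with $ < everything):
  sorted[0] = $1333131
  sorted[1] = 1$133313
  sorted[2] = 131$1333
  sorted[3] = 1333131$
  sorted[4] = 31$13331
  sorted[5] = 3131$133
  sorted[6] = 33131$13
  sorted[7] = 333131$1
sorted[5] = 3131$133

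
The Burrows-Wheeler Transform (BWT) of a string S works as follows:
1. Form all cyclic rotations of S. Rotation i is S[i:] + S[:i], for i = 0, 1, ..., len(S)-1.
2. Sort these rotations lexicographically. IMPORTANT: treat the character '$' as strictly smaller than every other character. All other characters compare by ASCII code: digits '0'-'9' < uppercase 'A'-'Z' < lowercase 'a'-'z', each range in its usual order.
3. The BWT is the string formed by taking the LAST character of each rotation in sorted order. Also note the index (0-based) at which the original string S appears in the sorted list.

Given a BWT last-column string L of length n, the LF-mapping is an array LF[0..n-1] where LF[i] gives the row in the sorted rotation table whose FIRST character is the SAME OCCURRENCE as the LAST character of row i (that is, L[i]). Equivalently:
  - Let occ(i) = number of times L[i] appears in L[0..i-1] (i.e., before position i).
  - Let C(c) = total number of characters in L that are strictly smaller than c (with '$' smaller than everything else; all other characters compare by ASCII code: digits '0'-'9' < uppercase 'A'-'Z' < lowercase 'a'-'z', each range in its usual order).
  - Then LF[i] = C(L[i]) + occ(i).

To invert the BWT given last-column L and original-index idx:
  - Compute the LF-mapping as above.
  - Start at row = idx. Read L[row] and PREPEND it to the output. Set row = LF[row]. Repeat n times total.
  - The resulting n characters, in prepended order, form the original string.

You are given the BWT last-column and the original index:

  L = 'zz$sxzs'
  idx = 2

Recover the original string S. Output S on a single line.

LF mapping: 4 5 0 1 3 6 2
Walk LF starting at row 2, prepending L[row]:
  step 1: row=2, L[2]='$', prepend. Next row=LF[2]=0
  step 2: row=0, L[0]='z', prepend. Next row=LF[0]=4
  step 3: row=4, L[4]='x', prepend. Next row=LF[4]=3
  step 4: row=3, L[3]='s', prepend. Next row=LF[3]=1
  step 5: row=1, L[1]='z', prepend. Next row=LF[1]=5
  step 6: row=5, L[5]='z', prepend. Next row=LF[5]=6
  step 7: row=6, L[6]='s', prepend. Next row=LF[6]=2
Reversed output: szzsxz$

Answer: szzsxz$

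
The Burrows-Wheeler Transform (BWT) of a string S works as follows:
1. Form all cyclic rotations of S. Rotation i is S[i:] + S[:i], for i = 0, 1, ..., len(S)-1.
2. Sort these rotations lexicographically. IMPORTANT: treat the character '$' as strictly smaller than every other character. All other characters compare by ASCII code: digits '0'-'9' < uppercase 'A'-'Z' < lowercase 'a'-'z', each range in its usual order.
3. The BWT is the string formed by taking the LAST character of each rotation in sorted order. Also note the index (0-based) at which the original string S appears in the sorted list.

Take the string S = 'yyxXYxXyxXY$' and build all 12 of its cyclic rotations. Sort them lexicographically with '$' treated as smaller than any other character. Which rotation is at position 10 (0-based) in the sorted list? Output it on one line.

Answer: yxXYxXyxXY$y

Derivation:
All 12 rotations (rotation i = S[i:]+S[:i]):
  rot[0] = yyxXYxXyxXY$
  rot[1] = yxXYxXyxXY$y
  rot[2] = xXYxXyxXY$yy
  rot[3] = XYxXyxXY$yyx
  rot[4] = YxXyxXY$yyxX
  rot[5] = xXyxXY$yyxXY
  rot[6] = XyxXY$yyxXYx
  rot[7] = yxXY$yyxXYxX
  rot[8] = xXY$yyxXYxXy
  rot[9] = XY$yyxXYxXyx
  rot[10] = Y$yyxXYxXyxX
  rot[11] = $yyxXYxXyxXY
Sorted (with $ < everything):
  sorted[0] = $yyxXYxXyxXY
  sorted[1] = XY$yyxXYxXyx
  sorted[2] = XYxXyxXY$yyx
  sorted[3] = XyxXY$yyxXYx
  sorted[4] = Y$yyxXYxXyxX
  sorted[5] = YxXyxXY$yyxX
  sorted[6] = xXY$yyxXYxXy
  sorted[7] = xXYxXyxXY$yy
  sorted[8] = xXyxXY$yyxXY
  sorted[9] = yxXY$yyxXYxX
  sorted[10] = yxXYxXyxXY$y
  sorted[11] = yyxXYxXyxXY$
sorted[10] = yxXYxXyxXY$y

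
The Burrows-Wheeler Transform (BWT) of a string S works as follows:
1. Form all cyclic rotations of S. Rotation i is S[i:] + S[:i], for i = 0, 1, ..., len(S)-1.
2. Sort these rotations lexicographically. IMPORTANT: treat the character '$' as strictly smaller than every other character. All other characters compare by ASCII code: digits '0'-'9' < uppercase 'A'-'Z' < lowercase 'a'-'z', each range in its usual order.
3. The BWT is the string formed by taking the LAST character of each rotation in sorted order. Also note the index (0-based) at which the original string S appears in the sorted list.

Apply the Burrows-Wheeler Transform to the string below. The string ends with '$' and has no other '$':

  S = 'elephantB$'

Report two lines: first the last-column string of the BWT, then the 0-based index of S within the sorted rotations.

Answer: Bth$lpeaen
3

Derivation:
All 10 rotations (rotation i = S[i:]+S[:i]):
  rot[0] = elephantB$
  rot[1] = lephantB$e
  rot[2] = ephantB$el
  rot[3] = phantB$ele
  rot[4] = hantB$elep
  rot[5] = antB$eleph
  rot[6] = ntB$elepha
  rot[7] = tB$elephan
  rot[8] = B$elephant
  rot[9] = $elephantB
Sorted (with $ < everything):
  sorted[0] = $elephantB  (last char: 'B')
  sorted[1] = B$elephant  (last char: 't')
  sorted[2] = antB$eleph  (last char: 'h')
  sorted[3] = elephantB$  (last char: '$')
  sorted[4] = ephantB$el  (last char: 'l')
  sorted[5] = hantB$elep  (last char: 'p')
  sorted[6] = lephantB$e  (last char: 'e')
  sorted[7] = ntB$elepha  (last char: 'a')
  sorted[8] = phantB$ele  (last char: 'e')
  sorted[9] = tB$elephan  (last char: 'n')
Last column: Bth$lpeaen
Original string S is at sorted index 3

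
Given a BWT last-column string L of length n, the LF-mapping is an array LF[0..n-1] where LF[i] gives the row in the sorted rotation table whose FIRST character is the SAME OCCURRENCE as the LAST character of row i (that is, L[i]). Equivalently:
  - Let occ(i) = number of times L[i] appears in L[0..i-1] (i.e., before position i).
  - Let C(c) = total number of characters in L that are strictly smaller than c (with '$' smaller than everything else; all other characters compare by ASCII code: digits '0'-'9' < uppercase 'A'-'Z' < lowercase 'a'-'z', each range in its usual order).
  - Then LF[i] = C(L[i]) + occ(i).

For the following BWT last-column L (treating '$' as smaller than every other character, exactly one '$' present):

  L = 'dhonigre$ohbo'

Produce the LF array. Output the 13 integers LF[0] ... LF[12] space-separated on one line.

Answer: 2 5 9 8 7 4 12 3 0 10 6 1 11

Derivation:
Char counts: '$':1, 'b':1, 'd':1, 'e':1, 'g':1, 'h':2, 'i':1, 'n':1, 'o':3, 'r':1
C (first-col start): C('$')=0, C('b')=1, C('d')=2, C('e')=3, C('g')=4, C('h')=5, C('i')=7, C('n')=8, C('o')=9, C('r')=12
L[0]='d': occ=0, LF[0]=C('d')+0=2+0=2
L[1]='h': occ=0, LF[1]=C('h')+0=5+0=5
L[2]='o': occ=0, LF[2]=C('o')+0=9+0=9
L[3]='n': occ=0, LF[3]=C('n')+0=8+0=8
L[4]='i': occ=0, LF[4]=C('i')+0=7+0=7
L[5]='g': occ=0, LF[5]=C('g')+0=4+0=4
L[6]='r': occ=0, LF[6]=C('r')+0=12+0=12
L[7]='e': occ=0, LF[7]=C('e')+0=3+0=3
L[8]='$': occ=0, LF[8]=C('$')+0=0+0=0
L[9]='o': occ=1, LF[9]=C('o')+1=9+1=10
L[10]='h': occ=1, LF[10]=C('h')+1=5+1=6
L[11]='b': occ=0, LF[11]=C('b')+0=1+0=1
L[12]='o': occ=2, LF[12]=C('o')+2=9+2=11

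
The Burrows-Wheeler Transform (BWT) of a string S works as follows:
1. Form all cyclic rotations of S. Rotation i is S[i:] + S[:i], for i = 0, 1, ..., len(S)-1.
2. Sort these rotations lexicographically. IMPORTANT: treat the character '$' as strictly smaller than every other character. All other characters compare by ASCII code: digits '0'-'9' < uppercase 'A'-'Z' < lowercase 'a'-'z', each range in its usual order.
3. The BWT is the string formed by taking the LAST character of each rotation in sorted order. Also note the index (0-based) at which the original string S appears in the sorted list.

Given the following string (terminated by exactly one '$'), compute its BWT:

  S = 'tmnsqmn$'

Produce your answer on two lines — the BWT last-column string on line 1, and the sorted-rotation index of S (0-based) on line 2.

Answer: nqtmmsn$
7

Derivation:
All 8 rotations (rotation i = S[i:]+S[:i]):
  rot[0] = tmnsqmn$
  rot[1] = mnsqmn$t
  rot[2] = nsqmn$tm
  rot[3] = sqmn$tmn
  rot[4] = qmn$tmns
  rot[5] = mn$tmnsq
  rot[6] = n$tmnsqm
  rot[7] = $tmnsqmn
Sorted (with $ < everything):
  sorted[0] = $tmnsqmn  (last char: 'n')
  sorted[1] = mn$tmnsq  (last char: 'q')
  sorted[2] = mnsqmn$t  (last char: 't')
  sorted[3] = n$tmnsqm  (last char: 'm')
  sorted[4] = nsqmn$tm  (last char: 'm')
  sorted[5] = qmn$tmns  (last char: 's')
  sorted[6] = sqmn$tmn  (last char: 'n')
  sorted[7] = tmnsqmn$  (last char: '$')
Last column: nqtmmsn$
Original string S is at sorted index 7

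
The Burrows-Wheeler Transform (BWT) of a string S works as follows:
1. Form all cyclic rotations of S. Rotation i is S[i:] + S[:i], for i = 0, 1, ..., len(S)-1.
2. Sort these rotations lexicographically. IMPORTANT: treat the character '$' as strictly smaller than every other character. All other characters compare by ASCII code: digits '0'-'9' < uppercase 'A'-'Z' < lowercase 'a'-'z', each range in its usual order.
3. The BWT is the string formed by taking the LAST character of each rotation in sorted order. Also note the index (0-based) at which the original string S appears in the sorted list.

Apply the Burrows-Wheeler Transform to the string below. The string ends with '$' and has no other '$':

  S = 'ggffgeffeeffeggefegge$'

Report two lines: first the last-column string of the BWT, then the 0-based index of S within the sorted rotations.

Answer: egfggefffefeegfggfgee$
21

Derivation:
All 22 rotations (rotation i = S[i:]+S[:i]):
  rot[0] = ggffgeffeeffeggefegge$
  rot[1] = gffgeffeeffeggefegge$g
  rot[2] = ffgeffeeffeggefegge$gg
  rot[3] = fgeffeeffeggefegge$ggf
  rot[4] = geffeeffeggefegge$ggff
  rot[5] = effeeffeggefegge$ggffg
  rot[6] = ffeeffeggefegge$ggffge
  rot[7] = feeffeggefegge$ggffgef
  rot[8] = eeffeggefegge$ggffgeff
  rot[9] = effeggefegge$ggffgeffe
  rot[10] = ffeggefegge$ggffgeffee
  rot[11] = feggefegge$ggffgeffeef
  rot[12] = eggefegge$ggffgeffeeff
  rot[13] = ggefegge$ggffgeffeeffe
  rot[14] = gefegge$ggffgeffeeffeg
  rot[15] = efegge$ggffgeffeeffegg
  rot[16] = fegge$ggffgeffeeffegge
  rot[17] = egge$ggffgeffeeffeggef
  rot[18] = gge$ggffgeffeeffeggefe
  rot[19] = ge$ggffgeffeeffeggefeg
  rot[20] = e$ggffgeffeeffeggefegg
  rot[21] = $ggffgeffeeffeggefegge
Sorted (with $ < everything):
  sorted[0] = $ggffgeffeeffeggefegge  (last char: 'e')
  sorted[1] = e$ggffgeffeeffeggefegg  (last char: 'g')
  sorted[2] = eeffeggefegge$ggffgeff  (last char: 'f')
  sorted[3] = efegge$ggffgeffeeffegg  (last char: 'g')
  sorted[4] = effeeffeggefegge$ggffg  (last char: 'g')
  sorted[5] = effeggefegge$ggffgeffe  (last char: 'e')
  sorted[6] = egge$ggffgeffeeffeggef  (last char: 'f')
  sorted[7] = eggefegge$ggffgeffeeff  (last char: 'f')
  sorted[8] = feeffeggefegge$ggffgef  (last char: 'f')
  sorted[9] = fegge$ggffgeffeeffegge  (last char: 'e')
  sorted[10] = feggefegge$ggffgeffeef  (last char: 'f')
  sorted[11] = ffeeffeggefegge$ggffge  (last char: 'e')
  sorted[12] = ffeggefegge$ggffgeffee  (last char: 'e')
  sorted[13] = ffgeffeeffeggefegge$gg  (last char: 'g')
  sorted[14] = fgeffeeffeggefegge$ggf  (last char: 'f')
  sorted[15] = ge$ggffgeffeeffeggefeg  (last char: 'g')
  sorted[16] = gefegge$ggffgeffeeffeg  (last char: 'g')
  sorted[17] = geffeeffeggefegge$ggff  (last char: 'f')
  sorted[18] = gffgeffeeffeggefegge$g  (last char: 'g')
  sorted[19] = gge$ggffgeffeeffeggefe  (last char: 'e')
  sorted[20] = ggefegge$ggffgeffeeffe  (last char: 'e')
  sorted[21] = ggffgeffeeffeggefegge$  (last char: '$')
Last column: egfggefffefeegfggfgee$
Original string S is at sorted index 21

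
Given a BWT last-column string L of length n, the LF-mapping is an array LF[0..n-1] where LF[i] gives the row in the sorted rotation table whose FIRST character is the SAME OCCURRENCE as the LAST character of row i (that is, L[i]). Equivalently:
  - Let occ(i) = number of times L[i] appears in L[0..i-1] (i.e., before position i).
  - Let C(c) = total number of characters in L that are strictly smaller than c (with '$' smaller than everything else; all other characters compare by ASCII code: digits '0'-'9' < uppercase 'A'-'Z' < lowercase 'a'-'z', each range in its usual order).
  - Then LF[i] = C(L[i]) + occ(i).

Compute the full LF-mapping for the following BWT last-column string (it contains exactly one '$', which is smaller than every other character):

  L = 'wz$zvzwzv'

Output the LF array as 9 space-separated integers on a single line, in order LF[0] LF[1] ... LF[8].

Char counts: '$':1, 'v':2, 'w':2, 'z':4
C (first-col start): C('$')=0, C('v')=1, C('w')=3, C('z')=5
L[0]='w': occ=0, LF[0]=C('w')+0=3+0=3
L[1]='z': occ=0, LF[1]=C('z')+0=5+0=5
L[2]='$': occ=0, LF[2]=C('$')+0=0+0=0
L[3]='z': occ=1, LF[3]=C('z')+1=5+1=6
L[4]='v': occ=0, LF[4]=C('v')+0=1+0=1
L[5]='z': occ=2, LF[5]=C('z')+2=5+2=7
L[6]='w': occ=1, LF[6]=C('w')+1=3+1=4
L[7]='z': occ=3, LF[7]=C('z')+3=5+3=8
L[8]='v': occ=1, LF[8]=C('v')+1=1+1=2

Answer: 3 5 0 6 1 7 4 8 2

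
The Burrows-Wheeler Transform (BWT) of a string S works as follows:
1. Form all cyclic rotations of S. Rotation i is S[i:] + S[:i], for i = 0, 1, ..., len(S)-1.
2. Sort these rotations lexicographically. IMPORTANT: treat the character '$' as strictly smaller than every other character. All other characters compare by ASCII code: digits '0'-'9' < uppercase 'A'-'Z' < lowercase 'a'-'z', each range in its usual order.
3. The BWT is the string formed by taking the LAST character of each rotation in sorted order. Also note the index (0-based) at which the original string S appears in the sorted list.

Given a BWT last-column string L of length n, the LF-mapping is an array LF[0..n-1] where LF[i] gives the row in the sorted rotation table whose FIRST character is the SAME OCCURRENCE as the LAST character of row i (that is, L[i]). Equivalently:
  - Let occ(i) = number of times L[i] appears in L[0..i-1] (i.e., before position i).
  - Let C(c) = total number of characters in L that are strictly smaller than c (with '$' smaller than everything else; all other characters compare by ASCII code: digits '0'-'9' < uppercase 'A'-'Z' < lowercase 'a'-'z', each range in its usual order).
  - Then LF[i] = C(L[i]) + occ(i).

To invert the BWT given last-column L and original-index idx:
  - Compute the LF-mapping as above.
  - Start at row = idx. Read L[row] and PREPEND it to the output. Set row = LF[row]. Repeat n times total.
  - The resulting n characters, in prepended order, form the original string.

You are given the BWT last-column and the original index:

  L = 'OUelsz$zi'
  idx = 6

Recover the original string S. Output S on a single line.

Answer: sizzleUO$

Derivation:
LF mapping: 1 2 3 5 6 7 0 8 4
Walk LF starting at row 6, prepending L[row]:
  step 1: row=6, L[6]='$', prepend. Next row=LF[6]=0
  step 2: row=0, L[0]='O', prepend. Next row=LF[0]=1
  step 3: row=1, L[1]='U', prepend. Next row=LF[1]=2
  step 4: row=2, L[2]='e', prepend. Next row=LF[2]=3
  step 5: row=3, L[3]='l', prepend. Next row=LF[3]=5
  step 6: row=5, L[5]='z', prepend. Next row=LF[5]=7
  step 7: row=7, L[7]='z', prepend. Next row=LF[7]=8
  step 8: row=8, L[8]='i', prepend. Next row=LF[8]=4
  step 9: row=4, L[4]='s', prepend. Next row=LF[4]=6
Reversed output: sizzleUO$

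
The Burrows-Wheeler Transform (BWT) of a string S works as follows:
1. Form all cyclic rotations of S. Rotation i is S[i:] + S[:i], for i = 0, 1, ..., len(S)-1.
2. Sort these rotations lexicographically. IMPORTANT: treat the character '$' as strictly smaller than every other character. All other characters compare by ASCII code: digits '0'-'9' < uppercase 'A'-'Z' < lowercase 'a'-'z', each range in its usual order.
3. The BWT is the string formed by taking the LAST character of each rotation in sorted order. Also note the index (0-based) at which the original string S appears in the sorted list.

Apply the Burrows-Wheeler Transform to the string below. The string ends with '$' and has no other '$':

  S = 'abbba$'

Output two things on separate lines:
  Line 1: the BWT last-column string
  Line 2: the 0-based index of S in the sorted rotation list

All 6 rotations (rotation i = S[i:]+S[:i]):
  rot[0] = abbba$
  rot[1] = bbba$a
  rot[2] = bba$ab
  rot[3] = ba$abb
  rot[4] = a$abbb
  rot[5] = $abbba
Sorted (with $ < everything):
  sorted[0] = $abbba  (last char: 'a')
  sorted[1] = a$abbb  (last char: 'b')
  sorted[2] = abbba$  (last char: '$')
  sorted[3] = ba$abb  (last char: 'b')
  sorted[4] = bba$ab  (last char: 'b')
  sorted[5] = bbba$a  (last char: 'a')
Last column: ab$bba
Original string S is at sorted index 2

Answer: ab$bba
2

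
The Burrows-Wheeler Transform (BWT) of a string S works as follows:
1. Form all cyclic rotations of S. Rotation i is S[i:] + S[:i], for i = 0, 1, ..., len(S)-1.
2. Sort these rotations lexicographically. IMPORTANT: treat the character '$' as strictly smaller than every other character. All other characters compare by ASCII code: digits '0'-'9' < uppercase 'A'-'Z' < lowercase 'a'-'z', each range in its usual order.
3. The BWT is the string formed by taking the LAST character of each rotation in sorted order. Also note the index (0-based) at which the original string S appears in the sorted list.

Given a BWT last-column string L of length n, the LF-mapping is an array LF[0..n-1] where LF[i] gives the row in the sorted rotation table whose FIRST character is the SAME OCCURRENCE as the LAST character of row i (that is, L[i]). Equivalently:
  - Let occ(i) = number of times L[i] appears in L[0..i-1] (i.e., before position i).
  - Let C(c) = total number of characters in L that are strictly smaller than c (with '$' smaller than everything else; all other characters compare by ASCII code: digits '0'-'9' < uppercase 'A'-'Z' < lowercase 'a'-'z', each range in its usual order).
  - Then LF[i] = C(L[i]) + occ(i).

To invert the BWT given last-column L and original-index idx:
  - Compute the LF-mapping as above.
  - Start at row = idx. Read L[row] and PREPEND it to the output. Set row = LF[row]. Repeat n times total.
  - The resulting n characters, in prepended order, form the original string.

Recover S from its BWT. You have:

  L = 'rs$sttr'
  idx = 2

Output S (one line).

LF mapping: 1 3 0 4 5 6 2
Walk LF starting at row 2, prepending L[row]:
  step 1: row=2, L[2]='$', prepend. Next row=LF[2]=0
  step 2: row=0, L[0]='r', prepend. Next row=LF[0]=1
  step 3: row=1, L[1]='s', prepend. Next row=LF[1]=3
  step 4: row=3, L[3]='s', prepend. Next row=LF[3]=4
  step 5: row=4, L[4]='t', prepend. Next row=LF[4]=5
  step 6: row=5, L[5]='t', prepend. Next row=LF[5]=6
  step 7: row=6, L[6]='r', prepend. Next row=LF[6]=2
Reversed output: rttssr$

Answer: rttssr$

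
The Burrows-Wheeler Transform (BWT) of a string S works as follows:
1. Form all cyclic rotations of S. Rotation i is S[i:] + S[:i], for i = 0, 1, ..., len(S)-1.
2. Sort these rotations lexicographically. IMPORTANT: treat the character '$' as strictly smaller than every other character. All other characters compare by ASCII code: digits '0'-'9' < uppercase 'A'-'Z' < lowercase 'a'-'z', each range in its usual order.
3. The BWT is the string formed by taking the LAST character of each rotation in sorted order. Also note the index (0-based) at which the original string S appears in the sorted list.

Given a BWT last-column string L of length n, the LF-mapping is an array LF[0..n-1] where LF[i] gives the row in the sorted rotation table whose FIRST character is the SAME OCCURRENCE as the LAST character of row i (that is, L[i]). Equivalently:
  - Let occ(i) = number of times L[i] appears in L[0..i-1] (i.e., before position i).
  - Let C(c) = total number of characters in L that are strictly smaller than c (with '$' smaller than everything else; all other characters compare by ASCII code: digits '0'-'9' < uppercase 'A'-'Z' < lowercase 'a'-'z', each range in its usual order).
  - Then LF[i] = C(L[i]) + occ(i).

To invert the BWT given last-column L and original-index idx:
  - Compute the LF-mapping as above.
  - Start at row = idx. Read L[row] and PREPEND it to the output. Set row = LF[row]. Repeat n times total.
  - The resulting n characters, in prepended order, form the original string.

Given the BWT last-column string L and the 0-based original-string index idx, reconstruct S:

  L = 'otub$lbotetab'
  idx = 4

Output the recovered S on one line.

Answer: bubbletattoo$

Derivation:
LF mapping: 7 9 12 2 0 6 3 8 10 5 11 1 4
Walk LF starting at row 4, prepending L[row]:
  step 1: row=4, L[4]='$', prepend. Next row=LF[4]=0
  step 2: row=0, L[0]='o', prepend. Next row=LF[0]=7
  step 3: row=7, L[7]='o', prepend. Next row=LF[7]=8
  step 4: row=8, L[8]='t', prepend. Next row=LF[8]=10
  step 5: row=10, L[10]='t', prepend. Next row=LF[10]=11
  step 6: row=11, L[11]='a', prepend. Next row=LF[11]=1
  step 7: row=1, L[1]='t', prepend. Next row=LF[1]=9
  step 8: row=9, L[9]='e', prepend. Next row=LF[9]=5
  step 9: row=5, L[5]='l', prepend. Next row=LF[5]=6
  step 10: row=6, L[6]='b', prepend. Next row=LF[6]=3
  step 11: row=3, L[3]='b', prepend. Next row=LF[3]=2
  step 12: row=2, L[2]='u', prepend. Next row=LF[2]=12
  step 13: row=12, L[12]='b', prepend. Next row=LF[12]=4
Reversed output: bubbletattoo$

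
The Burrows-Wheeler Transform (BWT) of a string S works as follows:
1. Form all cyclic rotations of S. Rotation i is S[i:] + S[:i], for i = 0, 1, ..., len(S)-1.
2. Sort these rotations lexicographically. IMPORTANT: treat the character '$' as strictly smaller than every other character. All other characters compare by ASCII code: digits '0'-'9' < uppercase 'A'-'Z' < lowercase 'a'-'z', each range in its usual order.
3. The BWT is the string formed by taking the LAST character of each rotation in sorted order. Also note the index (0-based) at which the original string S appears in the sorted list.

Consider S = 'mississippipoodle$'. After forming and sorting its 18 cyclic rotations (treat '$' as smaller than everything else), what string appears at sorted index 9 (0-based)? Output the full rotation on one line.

Answer: odle$mississippipo

Derivation:
All 18 rotations (rotation i = S[i:]+S[:i]):
  rot[0] = mississippipoodle$
  rot[1] = ississippipoodle$m
  rot[2] = ssissippipoodle$mi
  rot[3] = sissippipoodle$mis
  rot[4] = issippipoodle$miss
  rot[5] = ssippipoodle$missi
  rot[6] = sippipoodle$missis
  rot[7] = ippipoodle$mississ
  rot[8] = ppipoodle$mississi
  rot[9] = pipoodle$mississip
  rot[10] = ipoodle$mississipp
  rot[11] = poodle$mississippi
  rot[12] = oodle$mississippip
  rot[13] = odle$mississippipo
  rot[14] = dle$mississippipoo
  rot[15] = le$mississippipood
  rot[16] = e$mississippipoodl
  rot[17] = $mississippipoodle
Sorted (with $ < everything):
  sorted[0] = $mississippipoodle
  sorted[1] = dle$mississippipoo
  sorted[2] = e$mississippipoodl
  sorted[3] = ipoodle$mississipp
  sorted[4] = ippipoodle$mississ
  sorted[5] = issippipoodle$miss
  sorted[6] = ississippipoodle$m
  sorted[7] = le$mississippipood
  sorted[8] = mississippipoodle$
  sorted[9] = odle$mississippipo
  sorted[10] = oodle$mississippip
  sorted[11] = pipoodle$mississip
  sorted[12] = poodle$mississippi
  sorted[13] = ppipoodle$mississi
  sorted[14] = sippipoodle$missis
  sorted[15] = sissippipoodle$mis
  sorted[16] = ssippipoodle$missi
  sorted[17] = ssissippipoodle$mi
sorted[9] = odle$mississippipo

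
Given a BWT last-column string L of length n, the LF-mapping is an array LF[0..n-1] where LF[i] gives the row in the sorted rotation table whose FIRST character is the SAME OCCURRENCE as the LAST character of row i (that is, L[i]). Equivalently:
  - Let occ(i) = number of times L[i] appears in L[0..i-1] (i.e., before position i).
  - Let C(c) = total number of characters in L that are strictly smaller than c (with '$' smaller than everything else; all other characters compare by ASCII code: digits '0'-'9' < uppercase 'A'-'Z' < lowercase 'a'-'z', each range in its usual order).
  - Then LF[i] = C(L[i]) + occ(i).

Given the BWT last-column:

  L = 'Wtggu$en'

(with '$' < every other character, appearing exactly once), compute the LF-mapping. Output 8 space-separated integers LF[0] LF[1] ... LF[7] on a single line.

Char counts: '$':1, 'W':1, 'e':1, 'g':2, 'n':1, 't':1, 'u':1
C (first-col start): C('$')=0, C('W')=1, C('e')=2, C('g')=3, C('n')=5, C('t')=6, C('u')=7
L[0]='W': occ=0, LF[0]=C('W')+0=1+0=1
L[1]='t': occ=0, LF[1]=C('t')+0=6+0=6
L[2]='g': occ=0, LF[2]=C('g')+0=3+0=3
L[3]='g': occ=1, LF[3]=C('g')+1=3+1=4
L[4]='u': occ=0, LF[4]=C('u')+0=7+0=7
L[5]='$': occ=0, LF[5]=C('$')+0=0+0=0
L[6]='e': occ=0, LF[6]=C('e')+0=2+0=2
L[7]='n': occ=0, LF[7]=C('n')+0=5+0=5

Answer: 1 6 3 4 7 0 2 5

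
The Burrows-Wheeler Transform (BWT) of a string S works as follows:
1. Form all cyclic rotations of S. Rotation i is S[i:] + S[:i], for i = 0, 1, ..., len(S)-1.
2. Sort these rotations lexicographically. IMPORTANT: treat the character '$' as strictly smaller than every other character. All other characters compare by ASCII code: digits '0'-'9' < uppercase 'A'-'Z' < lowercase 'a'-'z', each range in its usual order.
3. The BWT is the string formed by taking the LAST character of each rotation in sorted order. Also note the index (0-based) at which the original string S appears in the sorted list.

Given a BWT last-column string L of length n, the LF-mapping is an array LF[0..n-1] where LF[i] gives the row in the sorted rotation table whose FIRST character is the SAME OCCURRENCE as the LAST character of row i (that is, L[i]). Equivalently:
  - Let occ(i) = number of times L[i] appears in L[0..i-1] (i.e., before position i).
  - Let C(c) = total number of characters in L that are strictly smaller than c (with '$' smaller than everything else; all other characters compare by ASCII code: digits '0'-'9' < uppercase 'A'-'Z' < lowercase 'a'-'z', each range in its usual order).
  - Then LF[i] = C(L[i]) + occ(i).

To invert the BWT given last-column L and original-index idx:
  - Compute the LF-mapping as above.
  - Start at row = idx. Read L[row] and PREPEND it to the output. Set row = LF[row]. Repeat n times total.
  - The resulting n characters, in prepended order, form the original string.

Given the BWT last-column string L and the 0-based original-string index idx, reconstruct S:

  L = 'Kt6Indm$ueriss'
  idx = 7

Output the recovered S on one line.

LF mapping: 3 12 1 2 8 4 7 0 13 5 9 6 10 11
Walk LF starting at row 7, prepending L[row]:
  step 1: row=7, L[7]='$', prepend. Next row=LF[7]=0
  step 2: row=0, L[0]='K', prepend. Next row=LF[0]=3
  step 3: row=3, L[3]='I', prepend. Next row=LF[3]=2
  step 4: row=2, L[2]='6', prepend. Next row=LF[2]=1
  step 5: row=1, L[1]='t', prepend. Next row=LF[1]=12
  step 6: row=12, L[12]='s', prepend. Next row=LF[12]=10
  step 7: row=10, L[10]='r', prepend. Next row=LF[10]=9
  step 8: row=9, L[9]='e', prepend. Next row=LF[9]=5
  step 9: row=5, L[5]='d', prepend. Next row=LF[5]=4
  step 10: row=4, L[4]='n', prepend. Next row=LF[4]=8
  step 11: row=8, L[8]='u', prepend. Next row=LF[8]=13
  step 12: row=13, L[13]='s', prepend. Next row=LF[13]=11
  step 13: row=11, L[11]='i', prepend. Next row=LF[11]=6
  step 14: row=6, L[6]='m', prepend. Next row=LF[6]=7
Reversed output: misunderst6IK$

Answer: misunderst6IK$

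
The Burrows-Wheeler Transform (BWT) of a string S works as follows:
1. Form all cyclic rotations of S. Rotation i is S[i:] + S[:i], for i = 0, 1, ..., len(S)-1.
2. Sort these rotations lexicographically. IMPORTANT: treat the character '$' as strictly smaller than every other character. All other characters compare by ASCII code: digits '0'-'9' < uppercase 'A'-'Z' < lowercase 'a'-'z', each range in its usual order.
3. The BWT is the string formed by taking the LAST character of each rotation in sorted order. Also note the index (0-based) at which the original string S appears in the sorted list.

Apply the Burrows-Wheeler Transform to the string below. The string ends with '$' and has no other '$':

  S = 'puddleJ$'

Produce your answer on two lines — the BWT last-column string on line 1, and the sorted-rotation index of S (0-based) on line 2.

All 8 rotations (rotation i = S[i:]+S[:i]):
  rot[0] = puddleJ$
  rot[1] = uddleJ$p
  rot[2] = ddleJ$pu
  rot[3] = dleJ$pud
  rot[4] = leJ$pudd
  rot[5] = eJ$puddl
  rot[6] = J$puddle
  rot[7] = $puddleJ
Sorted (with $ < everything):
  sorted[0] = $puddleJ  (last char: 'J')
  sorted[1] = J$puddle  (last char: 'e')
  sorted[2] = ddleJ$pu  (last char: 'u')
  sorted[3] = dleJ$pud  (last char: 'd')
  sorted[4] = eJ$puddl  (last char: 'l')
  sorted[5] = leJ$pudd  (last char: 'd')
  sorted[6] = puddleJ$  (last char: '$')
  sorted[7] = uddleJ$p  (last char: 'p')
Last column: Jeudld$p
Original string S is at sorted index 6

Answer: Jeudld$p
6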